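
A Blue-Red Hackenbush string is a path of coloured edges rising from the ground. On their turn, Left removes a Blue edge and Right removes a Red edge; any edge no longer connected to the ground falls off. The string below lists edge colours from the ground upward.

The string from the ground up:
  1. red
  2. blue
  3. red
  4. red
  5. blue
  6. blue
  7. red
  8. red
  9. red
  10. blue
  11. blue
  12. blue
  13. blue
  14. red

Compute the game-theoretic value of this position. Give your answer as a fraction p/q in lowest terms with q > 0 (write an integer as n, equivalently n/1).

-6595/8192

r: Left { · }, Right { 0 } -> simplest -1
rb: Left { -1 }, Right { 0 } -> simplest -1/2
rbr: Left { -1 }, Right { -1/2,0 } -> simplest -3/4
rbrr: Left { -1 }, Right { -3/4,-1/2,0 } -> simplest -7/8
rbrrb: Left { -1,-7/8 }, Right { -3/4,-1/2,0 } -> simplest -13/16
rbrrbb: Left { -1,-7/8,-13/16 }, Right { -3/4,-1/2,0 } -> simplest -25/32
rbrrbbr: Left { -1,-7/8,-13/16 }, Right { -25/32,-3/4,-1/2,0 } -> simplest -51/64
rbrrbbrr: Left { -1,-7/8,-13/16 }, Right { -51/64,-25/32,-3/4,-1/2,0 } -> simplest -103/128
rbrrbbrrr: Left { -1,-7/8,-13/16 }, Right { -103/128,-51/64,-25/32,-3/4,-1/2,0 } -> simplest -207/256
rbrrbbrrrb: Left { -1,-7/8,-13/16,-207/256 }, Right { -103/128,-51/64,-25/32,-3/4,-1/2,0 } -> simplest -413/512
rbrrbbrrrbb: Left { -1,-7/8,-13/16,-207/256,-413/512 }, Right { -103/128,-51/64,-25/32,-3/4,-1/2,0 } -> simplest -825/1024
rbrrbbrrrbbb: Left { -1,-7/8,-13/16,-207/256,-413/512,-825/1024 }, Right { -103/128,-51/64,-25/32,-3/4,-1/2,0 } -> simplest -1649/2048
rbrrbbrrrbbbb: Left { -1,-7/8,-13/16,-207/256,-413/512,-825/1024,-1649/2048 }, Right { -103/128,-51/64,-25/32,-3/4,-1/2,0 } -> simplest -3297/4096
rbrrbbrrrbbbbr: Left { -1,-7/8,-13/16,-207/256,-413/512,-825/1024,-1649/2048 }, Right { -3297/4096,-103/128,-51/64,-25/32,-3/4,-1/2,0 } -> simplest -6595/8192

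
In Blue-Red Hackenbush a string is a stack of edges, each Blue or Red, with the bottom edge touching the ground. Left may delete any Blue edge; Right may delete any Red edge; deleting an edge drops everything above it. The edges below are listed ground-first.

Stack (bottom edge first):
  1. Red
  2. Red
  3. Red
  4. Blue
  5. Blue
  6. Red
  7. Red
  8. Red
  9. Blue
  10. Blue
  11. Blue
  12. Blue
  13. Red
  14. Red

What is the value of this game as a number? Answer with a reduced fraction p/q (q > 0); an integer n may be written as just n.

1 of 14 · R · max L −∞ · min R 0 so -1
2 of 14 · RR · max L −∞ · min R -1 so -2
3 of 14 · RRR · max L −∞ · min R -2 so -3
4 of 14 · RRRB · max L -3 · min R -2 so -5/2
5 of 14 · RRRBB · max L -5/2 · min R -2 so -9/4
6 of 14 · RRRBBR · max L -5/2 · min R -9/4 so -19/8
7 of 14 · RRRBBRR · max L -5/2 · min R -19/8 so -39/16
8 of 14 · RRRBBRRR · max L -5/2 · min R -39/16 so -79/32
9 of 14 · RRRBBRRRB · max L -79/32 · min R -39/16 so -157/64
10 of 14 · RRRBBRRRBB · max L -157/64 · min R -39/16 so -313/128
11 of 14 · RRRBBRRRBBB · max L -313/128 · min R -39/16 so -625/256
12 of 14 · RRRBBRRRBBBB · max L -625/256 · min R -39/16 so -1249/512
13 of 14 · RRRBBRRRBBBBR · max L -625/256 · min R -1249/512 so -2499/1024
14 of 14 · RRRBBRRRBBBBRR · max L -625/256 · min R -2499/1024 so -4999/2048

-4999/2048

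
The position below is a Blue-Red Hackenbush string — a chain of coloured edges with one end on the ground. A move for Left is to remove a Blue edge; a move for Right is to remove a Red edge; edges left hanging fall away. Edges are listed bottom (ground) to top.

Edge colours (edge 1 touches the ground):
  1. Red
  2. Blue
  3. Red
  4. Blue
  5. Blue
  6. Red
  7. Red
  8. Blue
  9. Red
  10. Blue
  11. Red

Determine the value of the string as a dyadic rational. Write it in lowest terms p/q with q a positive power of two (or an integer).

-619/1024

Recurse on prefixes of the 11-edge string Red Blue Red Blue Blue Red Red Blue Red Blue Red:
R: Left { none }, Right { 0 } ⇒ simplest -1
RB: Left { -1 }, Right { 0 } ⇒ simplest -1/2
RBR: Left { -1 }, Right { -1/2; 0 } ⇒ simplest -3/4
RBRB: Left { -1; -3/4 }, Right { -1/2; 0 } ⇒ simplest -5/8
RBRBB: Left { -1; -3/4; -5/8 }, Right { -1/2; 0 } ⇒ simplest -9/16
RBRBBR: Left { -1; -3/4; -5/8 }, Right { -9/16; -1/2; 0 } ⇒ simplest -19/32
RBRBBRR: Left { -1; -3/4; -5/8 }, Right { -19/32; -9/16; -1/2; 0 } ⇒ simplest -39/64
RBRBBRRB: Left { -1; -3/4; -5/8; -39/64 }, Right { -19/32; -9/16; -1/2; 0 } ⇒ simplest -77/128
RBRBBRRBR: Left { -1; -3/4; -5/8; -39/64 }, Right { -77/128; -19/32; -9/16; -1/2; 0 } ⇒ simplest -155/256
RBRBBRRBRB: Left { -1; -3/4; -5/8; -39/64; -155/256 }, Right { -77/128; -19/32; -9/16; -1/2; 0 } ⇒ simplest -309/512
RBRBBRRBRBR: Left { -1; -3/4; -5/8; -39/64; -155/256 }, Right { -309/512; -77/128; -19/32; -9/16; -1/2; 0 } ⇒ simplest -619/1024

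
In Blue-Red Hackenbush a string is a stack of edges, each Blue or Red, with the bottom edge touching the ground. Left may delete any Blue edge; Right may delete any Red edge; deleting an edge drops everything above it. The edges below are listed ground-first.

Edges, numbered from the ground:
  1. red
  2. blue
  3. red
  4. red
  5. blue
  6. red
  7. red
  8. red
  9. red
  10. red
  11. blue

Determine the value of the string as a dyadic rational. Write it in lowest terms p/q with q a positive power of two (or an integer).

-893/1024

Build v(s[:k]) for k = 1..11, string s = red blue red red blue red red red red red blue.
edge 1 of 11 (red): { ∅ | 0 } ⇒ -1
edge 2 of 11 (blue): { -1 | 0 } ⇒ -1/2
edge 3 of 11 (red): { -1 | -1/2, 0 } ⇒ -3/4
edge 4 of 11 (red): { -1 | -3/4, -1/2, 0 } ⇒ -7/8
edge 5 of 11 (blue): { -1, -7/8 | -3/4, -1/2, 0 } ⇒ -13/16
edge 6 of 11 (red): { -1, -7/8 | -13/16, -3/4, -1/2, 0 } ⇒ -27/32
edge 7 of 11 (red): { -1, -7/8 | -27/32, -13/16, -3/4, -1/2, 0 } ⇒ -55/64
edge 8 of 11 (red): { -1, -7/8 | -55/64, -27/32, -13/16, -3/4, -1/2, 0 } ⇒ -111/128
edge 9 of 11 (red): { -1, -7/8 | -111/128, -55/64, -27/32, -13/16, -3/4, -1/2, 0 } ⇒ -223/256
edge 10 of 11 (red): { -1, -7/8 | -223/256, -111/128, -55/64, -27/32, -13/16, -3/4, -1/2, 0 } ⇒ -447/512
edge 11 of 11 (blue): { -1, -7/8, -447/512 | -223/256, -111/128, -55/64, -27/32, -13/16, -3/4, -1/2, 0 } ⇒ -893/1024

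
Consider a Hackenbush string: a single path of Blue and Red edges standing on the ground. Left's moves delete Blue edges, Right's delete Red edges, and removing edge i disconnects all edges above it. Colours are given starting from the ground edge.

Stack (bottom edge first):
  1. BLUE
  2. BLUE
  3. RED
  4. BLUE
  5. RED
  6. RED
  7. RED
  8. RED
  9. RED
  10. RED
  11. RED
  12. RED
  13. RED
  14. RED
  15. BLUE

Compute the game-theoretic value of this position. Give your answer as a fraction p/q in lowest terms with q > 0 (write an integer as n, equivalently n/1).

12291/8192

B: Left { 0 }, Right { none } so simplest 1
BB: Left { 0; 1 }, Right { none } so simplest 2
BBR: Left { 0; 1 }, Right { 2 } so simplest 3/2
BBRB: Left { 0; 1; 3/2 }, Right { 2 } so simplest 7/4
BBRBR: Left { 0; 1; 3/2 }, Right { 7/4; 2 } so simplest 13/8
BBRBRR: Left { 0; 1; 3/2 }, Right { 13/8; 7/4; 2 } so simplest 25/16
BBRBRRR: Left { 0; 1; 3/2 }, Right { 25/16; 13/8; 7/4; 2 } so simplest 49/32
BBRBRRRR: Left { 0; 1; 3/2 }, Right { 49/32; 25/16; 13/8; 7/4; 2 } so simplest 97/64
BBRBRRRRR: Left { 0; 1; 3/2 }, Right { 97/64; 49/32; 25/16; 13/8; 7/4; 2 } so simplest 193/128
BBRBRRRRRR: Left { 0; 1; 3/2 }, Right { 193/128; 97/64; 49/32; 25/16; 13/8; 7/4; 2 } so simplest 385/256
BBRBRRRRRRR: Left { 0; 1; 3/2 }, Right { 385/256; 193/128; 97/64; 49/32; 25/16; 13/8; 7/4; 2 } so simplest 769/512
BBRBRRRRRRRR: Left { 0; 1; 3/2 }, Right { 769/512; 385/256; 193/128; 97/64; 49/32; 25/16; 13/8; 7/4; 2 } so simplest 1537/1024
BBRBRRRRRRRRR: Left { 0; 1; 3/2 }, Right { 1537/1024; 769/512; 385/256; 193/128; 97/64; 49/32; 25/16; 13/8; 7/4; 2 } so simplest 3073/2048
BBRBRRRRRRRRRR: Left { 0; 1; 3/2 }, Right { 3073/2048; 1537/1024; 769/512; 385/256; 193/128; 97/64; 49/32; 25/16; 13/8; 7/4; 2 } so simplest 6145/4096
BBRBRRRRRRRRRRB: Left { 0; 1; 3/2; 6145/4096 }, Right { 3073/2048; 1537/1024; 769/512; 385/256; 193/128; 97/64; 49/32; 25/16; 13/8; 7/4; 2 } so simplest 12291/8192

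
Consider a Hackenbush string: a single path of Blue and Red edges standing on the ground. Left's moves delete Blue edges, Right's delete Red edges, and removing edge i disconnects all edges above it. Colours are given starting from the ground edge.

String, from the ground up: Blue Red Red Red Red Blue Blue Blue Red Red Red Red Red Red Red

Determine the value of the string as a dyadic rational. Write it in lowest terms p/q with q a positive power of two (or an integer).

1793/16384

step 1: add Blue to get B; options L={ 0 } R={ ∅ } -> 1
step 2: add Red to get BR; options L={ 0 } R={ 1 } -> 1/2
step 3: add Red to get BRR; options L={ 0 } R={ 1/2; 1 } -> 1/4
step 4: add Red to get BRRR; options L={ 0 } R={ 1/4; 1/2; 1 } -> 1/8
step 5: add Red to get BRRRR; options L={ 0 } R={ 1/8; 1/4; 1/2; 1 } -> 1/16
step 6: add Blue to get BRRRRB; options L={ 0; 1/16 } R={ 1/8; 1/4; 1/2; 1 } -> 3/32
step 7: add Blue to get BRRRRBB; options L={ 0; 1/16; 3/32 } R={ 1/8; 1/4; 1/2; 1 } -> 7/64
step 8: add Blue to get BRRRRBBB; options L={ 0; 1/16; 3/32; 7/64 } R={ 1/8; 1/4; 1/2; 1 } -> 15/128
step 9: add Red to get BRRRRBBBR; options L={ 0; 1/16; 3/32; 7/64 } R={ 15/128; 1/8; 1/4; 1/2; 1 } -> 29/256
step 10: add Red to get BRRRRBBBRR; options L={ 0; 1/16; 3/32; 7/64 } R={ 29/256; 15/128; 1/8; 1/4; 1/2; 1 } -> 57/512
step 11: add Red to get BRRRRBBBRRR; options L={ 0; 1/16; 3/32; 7/64 } R={ 57/512; 29/256; 15/128; 1/8; 1/4; 1/2; 1 } -> 113/1024
step 12: add Red to get BRRRRBBBRRRR; options L={ 0; 1/16; 3/32; 7/64 } R={ 113/1024; 57/512; 29/256; 15/128; 1/8; 1/4; 1/2; 1 } -> 225/2048
step 13: add Red to get BRRRRBBBRRRRR; options L={ 0; 1/16; 3/32; 7/64 } R={ 225/2048; 113/1024; 57/512; 29/256; 15/128; 1/8; 1/4; 1/2; 1 } -> 449/4096
step 14: add Red to get BRRRRBBBRRRRRR; options L={ 0; 1/16; 3/32; 7/64 } R={ 449/4096; 225/2048; 113/1024; 57/512; 29/256; 15/128; 1/8; 1/4; 1/2; 1 } -> 897/8192
step 15: add Red to get BRRRRBBBRRRRRRR; options L={ 0; 1/16; 3/32; 7/64 } R={ 897/8192; 449/4096; 225/2048; 113/1024; 57/512; 29/256; 15/128; 1/8; 1/4; 1/2; 1 } -> 1793/16384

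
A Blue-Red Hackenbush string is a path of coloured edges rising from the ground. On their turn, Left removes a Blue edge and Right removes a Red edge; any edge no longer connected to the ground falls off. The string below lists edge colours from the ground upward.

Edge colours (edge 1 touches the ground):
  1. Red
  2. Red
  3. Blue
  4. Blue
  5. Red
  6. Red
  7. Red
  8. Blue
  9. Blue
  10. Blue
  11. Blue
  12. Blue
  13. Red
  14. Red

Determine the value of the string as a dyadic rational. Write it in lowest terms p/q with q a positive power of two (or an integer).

val_1 [R]  L=[none]  R=[0]  ⇒ -1
val_2 [RR]  L=[none]  R=[-1,0]  ⇒ -2
val_3 [RRB]  L=[-2]  R=[-1,0]  ⇒ -3/2
val_4 [RRBB]  L=[-2,-3/2]  R=[-1,0]  ⇒ -5/4
val_5 [RRBBR]  L=[-2,-3/2]  R=[-5/4,-1,0]  ⇒ -11/8
val_6 [RRBBRR]  L=[-2,-3/2]  R=[-11/8,-5/4,-1,0]  ⇒ -23/16
val_7 [RRBBRRR]  L=[-2,-3/2]  R=[-23/16,-11/8,-5/4,-1,0]  ⇒ -47/32
val_8 [RRBBRRRB]  L=[-2,-3/2,-47/32]  R=[-23/16,-11/8,-5/4,-1,0]  ⇒ -93/64
val_9 [RRBBRRRBB]  L=[-2,-3/2,-47/32,-93/64]  R=[-23/16,-11/8,-5/4,-1,0]  ⇒ -185/128
val_10 [RRBBRRRBBB]  L=[-2,-3/2,-47/32,-93/64,-185/128]  R=[-23/16,-11/8,-5/4,-1,0]  ⇒ -369/256
val_11 [RRBBRRRBBBB]  L=[-2,-3/2,-47/32,-93/64,-185/128,-369/256]  R=[-23/16,-11/8,-5/4,-1,0]  ⇒ -737/512
val_12 [RRBBRRRBBBBB]  L=[-2,-3/2,-47/32,-93/64,-185/128,-369/256,-737/512]  R=[-23/16,-11/8,-5/4,-1,0]  ⇒ -1473/1024
val_13 [RRBBRRRBBBBBR]  L=[-2,-3/2,-47/32,-93/64,-185/128,-369/256,-737/512]  R=[-1473/1024,-23/16,-11/8,-5/4,-1,0]  ⇒ -2947/2048
val_14 [RRBBRRRBBBBBRR]  L=[-2,-3/2,-47/32,-93/64,-185/128,-369/256,-737/512]  R=[-2947/2048,-1473/1024,-23/16,-11/8,-5/4,-1,0]  ⇒ -5895/4096

-5895/4096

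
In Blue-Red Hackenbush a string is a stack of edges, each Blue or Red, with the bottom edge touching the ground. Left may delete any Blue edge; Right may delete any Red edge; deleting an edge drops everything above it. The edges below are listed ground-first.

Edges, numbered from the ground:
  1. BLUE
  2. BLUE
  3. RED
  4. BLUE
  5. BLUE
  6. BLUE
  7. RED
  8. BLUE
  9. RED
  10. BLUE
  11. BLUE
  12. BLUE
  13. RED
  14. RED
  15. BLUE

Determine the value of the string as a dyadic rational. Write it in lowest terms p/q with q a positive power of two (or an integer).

15731/8192

Prefix values for BLUE BLUE RED BLUE BLUE BLUE RED BLUE RED BLUE BLUE BLUE RED RED BLUE via {L|R} + simplicity:
G_1 [B]  L=[0]  R=[none]  gives 1
G_2 [BB]  L=[0; 1]  R=[none]  gives 2
G_3 [BBR]  L=[0; 1]  R=[2]  gives 3/2
G_4 [BBRB]  L=[0; 1; 3/2]  R=[2]  gives 7/4
G_5 [BBRBB]  L=[0; 1; 3/2; 7/4]  R=[2]  gives 15/8
G_6 [BBRBBB]  L=[0; 1; 3/2; 7/4; 15/8]  R=[2]  gives 31/16
G_7 [BBRBBBR]  L=[0; 1; 3/2; 7/4; 15/8]  R=[31/16; 2]  gives 61/32
G_8 [BBRBBBRB]  L=[0; 1; 3/2; 7/4; 15/8; 61/32]  R=[31/16; 2]  gives 123/64
G_9 [BBRBBBRBR]  L=[0; 1; 3/2; 7/4; 15/8; 61/32]  R=[123/64; 31/16; 2]  gives 245/128
G_10 [BBRBBBRBRB]  L=[0; 1; 3/2; 7/4; 15/8; 61/32; 245/128]  R=[123/64; 31/16; 2]  gives 491/256
G_11 [BBRBBBRBRBB]  L=[0; 1; 3/2; 7/4; 15/8; 61/32; 245/128; 491/256]  R=[123/64; 31/16; 2]  gives 983/512
G_12 [BBRBBBRBRBBB]  L=[0; 1; 3/2; 7/4; 15/8; 61/32; 245/128; 491/256; 983/512]  R=[123/64; 31/16; 2]  gives 1967/1024
G_13 [BBRBBBRBRBBBR]  L=[0; 1; 3/2; 7/4; 15/8; 61/32; 245/128; 491/256; 983/512]  R=[1967/1024; 123/64; 31/16; 2]  gives 3933/2048
G_14 [BBRBBBRBRBBBRR]  L=[0; 1; 3/2; 7/4; 15/8; 61/32; 245/128; 491/256; 983/512]  R=[3933/2048; 1967/1024; 123/64; 31/16; 2]  gives 7865/4096
G_15 [BBRBBBRBRBBBRRB]  L=[0; 1; 3/2; 7/4; 15/8; 61/32; 245/128; 491/256; 983/512; 7865/4096]  R=[3933/2048; 1967/1024; 123/64; 31/16; 2]  gives 15731/8192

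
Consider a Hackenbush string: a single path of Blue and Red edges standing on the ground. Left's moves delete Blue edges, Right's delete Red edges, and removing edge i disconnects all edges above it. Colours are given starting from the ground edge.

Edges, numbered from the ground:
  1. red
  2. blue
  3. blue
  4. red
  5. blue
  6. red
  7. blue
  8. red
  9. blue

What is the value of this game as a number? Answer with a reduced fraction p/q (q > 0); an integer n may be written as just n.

-85/256

Build g(s[:k]) for k = 1..9, string s = red blue blue red blue red blue red blue.
g_1 [r]  L=[(no moves)]  R=[0]  so -1
g_2 [rb]  L=[-1]  R=[0]  so -1/2
g_3 [rbb]  L=[-1,-1/2]  R=[0]  so -1/4
g_4 [rbbr]  L=[-1,-1/2]  R=[-1/4,0]  so -3/8
g_5 [rbbrb]  L=[-1,-1/2,-3/8]  R=[-1/4,0]  so -5/16
g_6 [rbbrbr]  L=[-1,-1/2,-3/8]  R=[-5/16,-1/4,0]  so -11/32
g_7 [rbbrbrb]  L=[-1,-1/2,-3/8,-11/32]  R=[-5/16,-1/4,0]  so -21/64
g_8 [rbbrbrbr]  L=[-1,-1/2,-3/8,-11/32]  R=[-21/64,-5/16,-1/4,0]  so -43/128
g_9 [rbbrbrbrb]  L=[-1,-1/2,-3/8,-11/32,-43/128]  R=[-21/64,-5/16,-1/4,0]  so -85/256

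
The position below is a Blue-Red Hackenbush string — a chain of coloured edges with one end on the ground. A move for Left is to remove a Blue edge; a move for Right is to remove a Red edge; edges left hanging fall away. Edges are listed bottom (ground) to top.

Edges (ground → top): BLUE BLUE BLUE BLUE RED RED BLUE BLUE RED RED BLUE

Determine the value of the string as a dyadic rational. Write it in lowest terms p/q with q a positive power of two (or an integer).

435/128

G_1 [B]  L=[0]  R=[none]  -> 1
G_2 [BB]  L=[0, 1]  R=[none]  -> 2
G_3 [BBB]  L=[0, 1, 2]  R=[none]  -> 3
G_4 [BBBB]  L=[0, 1, 2, 3]  R=[none]  -> 4
G_5 [BBBBR]  L=[0, 1, 2, 3]  R=[4]  -> 7/2
G_6 [BBBBRR]  L=[0, 1, 2, 3]  R=[7/2, 4]  -> 13/4
G_7 [BBBBRRB]  L=[0, 1, 2, 3, 13/4]  R=[7/2, 4]  -> 27/8
G_8 [BBBBRRBB]  L=[0, 1, 2, 3, 13/4, 27/8]  R=[7/2, 4]  -> 55/16
G_9 [BBBBRRBBR]  L=[0, 1, 2, 3, 13/4, 27/8]  R=[55/16, 7/2, 4]  -> 109/32
G_10 [BBBBRRBBRR]  L=[0, 1, 2, 3, 13/4, 27/8]  R=[109/32, 55/16, 7/2, 4]  -> 217/64
G_11 [BBBBRRBBRRB]  L=[0, 1, 2, 3, 13/4, 27/8, 217/64]  R=[109/32, 55/16, 7/2, 4]  -> 435/128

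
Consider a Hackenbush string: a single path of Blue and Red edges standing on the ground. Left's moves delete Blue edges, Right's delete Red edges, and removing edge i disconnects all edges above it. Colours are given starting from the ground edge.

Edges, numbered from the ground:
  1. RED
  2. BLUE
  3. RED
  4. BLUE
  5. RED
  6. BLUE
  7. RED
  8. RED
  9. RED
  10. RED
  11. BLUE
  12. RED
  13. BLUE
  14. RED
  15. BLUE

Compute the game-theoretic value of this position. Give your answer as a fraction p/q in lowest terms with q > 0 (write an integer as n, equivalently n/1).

step 1: add RED to get R; options L={ (no moves) } R={ 0 } -> -1
step 2: add BLUE to get RB; options L={ -1 } R={ 0 } -> -1/2
step 3: add RED to get RBR; options L={ -1 } R={ -1/2,0 } -> -3/4
step 4: add BLUE to get RBRB; options L={ -1,-3/4 } R={ -1/2,0 } -> -5/8
step 5: add RED to get RBRBR; options L={ -1,-3/4 } R={ -5/8,-1/2,0 } -> -11/16
step 6: add BLUE to get RBRBRB; options L={ -1,-3/4,-11/16 } R={ -5/8,-1/2,0 } -> -21/32
step 7: add RED to get RBRBRBR; options L={ -1,-3/4,-11/16 } R={ -21/32,-5/8,-1/2,0 } -> -43/64
step 8: add RED to get RBRBRBRR; options L={ -1,-3/4,-11/16 } R={ -43/64,-21/32,-5/8,-1/2,0 } -> -87/128
step 9: add RED to get RBRBRBRRR; options L={ -1,-3/4,-11/16 } R={ -87/128,-43/64,-21/32,-5/8,-1/2,0 } -> -175/256
step 10: add RED to get RBRBRBRRRR; options L={ -1,-3/4,-11/16 } R={ -175/256,-87/128,-43/64,-21/32,-5/8,-1/2,0 } -> -351/512
step 11: add BLUE to get RBRBRBRRRRB; options L={ -1,-3/4,-11/16,-351/512 } R={ -175/256,-87/128,-43/64,-21/32,-5/8,-1/2,0 } -> -701/1024
step 12: add RED to get RBRBRBRRRRBR; options L={ -1,-3/4,-11/16,-351/512 } R={ -701/1024,-175/256,-87/128,-43/64,-21/32,-5/8,-1/2,0 } -> -1403/2048
step 13: add BLUE to get RBRBRBRRRRBRB; options L={ -1,-3/4,-11/16,-351/512,-1403/2048 } R={ -701/1024,-175/256,-87/128,-43/64,-21/32,-5/8,-1/2,0 } -> -2805/4096
step 14: add RED to get RBRBRBRRRRBRBR; options L={ -1,-3/4,-11/16,-351/512,-1403/2048 } R={ -2805/4096,-701/1024,-175/256,-87/128,-43/64,-21/32,-5/8,-1/2,0 } -> -5611/8192
step 15: add BLUE to get RBRBRBRRRRBRBRB; options L={ -1,-3/4,-11/16,-351/512,-1403/2048,-5611/8192 } R={ -2805/4096,-701/1024,-175/256,-87/128,-43/64,-21/32,-5/8,-1/2,0 } -> -11221/16384

-11221/16384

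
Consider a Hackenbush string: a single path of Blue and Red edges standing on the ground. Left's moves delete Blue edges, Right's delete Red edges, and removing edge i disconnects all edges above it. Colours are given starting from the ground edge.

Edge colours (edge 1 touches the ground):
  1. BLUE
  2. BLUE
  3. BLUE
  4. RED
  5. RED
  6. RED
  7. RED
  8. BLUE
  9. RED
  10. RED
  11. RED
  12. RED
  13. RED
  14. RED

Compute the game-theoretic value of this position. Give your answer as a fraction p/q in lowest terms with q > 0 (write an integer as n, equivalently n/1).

4225/2048

edge 1 of 14 (BLUE): { 0 | ∅ } -> 1
edge 2 of 14 (BLUE): { 0, 1 | ∅ } -> 2
edge 3 of 14 (BLUE): { 0, 1, 2 | ∅ } -> 3
edge 4 of 14 (RED): { 0, 1, 2 | 3 } -> 5/2
edge 5 of 14 (RED): { 0, 1, 2 | 5/2, 3 } -> 9/4
edge 6 of 14 (RED): { 0, 1, 2 | 9/4, 5/2, 3 } -> 17/8
edge 7 of 14 (RED): { 0, 1, 2 | 17/8, 9/4, 5/2, 3 } -> 33/16
edge 8 of 14 (BLUE): { 0, 1, 2, 33/16 | 17/8, 9/4, 5/2, 3 } -> 67/32
edge 9 of 14 (RED): { 0, 1, 2, 33/16 | 67/32, 17/8, 9/4, 5/2, 3 } -> 133/64
edge 10 of 14 (RED): { 0, 1, 2, 33/16 | 133/64, 67/32, 17/8, 9/4, 5/2, 3 } -> 265/128
edge 11 of 14 (RED): { 0, 1, 2, 33/16 | 265/128, 133/64, 67/32, 17/8, 9/4, 5/2, 3 } -> 529/256
edge 12 of 14 (RED): { 0, 1, 2, 33/16 | 529/256, 265/128, 133/64, 67/32, 17/8, 9/4, 5/2, 3 } -> 1057/512
edge 13 of 14 (RED): { 0, 1, 2, 33/16 | 1057/512, 529/256, 265/128, 133/64, 67/32, 17/8, 9/4, 5/2, 3 } -> 2113/1024
edge 14 of 14 (RED): { 0, 1, 2, 33/16 | 2113/1024, 1057/512, 529/256, 265/128, 133/64, 67/32, 17/8, 9/4, 5/2, 3 } -> 4225/2048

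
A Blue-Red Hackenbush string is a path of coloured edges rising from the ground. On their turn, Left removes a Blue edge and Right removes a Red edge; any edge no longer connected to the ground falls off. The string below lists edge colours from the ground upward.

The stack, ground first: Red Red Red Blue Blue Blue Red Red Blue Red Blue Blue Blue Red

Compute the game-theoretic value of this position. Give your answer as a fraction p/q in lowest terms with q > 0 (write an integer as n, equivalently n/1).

-4515/2048

edge 1 of 14 (Red): { — | 0 } so -1
edge 2 of 14 (Red): { — | -1 0 } so -2
edge 3 of 14 (Red): { — | -2 -1 0 } so -3
edge 4 of 14 (Blue): { -3 | -2 -1 0 } so -5/2
edge 5 of 14 (Blue): { -3 -5/2 | -2 -1 0 } so -9/4
edge 6 of 14 (Blue): { -3 -5/2 -9/4 | -2 -1 0 } so -17/8
edge 7 of 14 (Red): { -3 -5/2 -9/4 | -17/8 -2 -1 0 } so -35/16
edge 8 of 14 (Red): { -3 -5/2 -9/4 | -35/16 -17/8 -2 -1 0 } so -71/32
edge 9 of 14 (Blue): { -3 -5/2 -9/4 -71/32 | -35/16 -17/8 -2 -1 0 } so -141/64
edge 10 of 14 (Red): { -3 -5/2 -9/4 -71/32 | -141/64 -35/16 -17/8 -2 -1 0 } so -283/128
edge 11 of 14 (Blue): { -3 -5/2 -9/4 -71/32 -283/128 | -141/64 -35/16 -17/8 -2 -1 0 } so -565/256
edge 12 of 14 (Blue): { -3 -5/2 -9/4 -71/32 -283/128 -565/256 | -141/64 -35/16 -17/8 -2 -1 0 } so -1129/512
edge 13 of 14 (Blue): { -3 -5/2 -9/4 -71/32 -283/128 -565/256 -1129/512 | -141/64 -35/16 -17/8 -2 -1 0 } so -2257/1024
edge 14 of 14 (Red): { -3 -5/2 -9/4 -71/32 -283/128 -565/256 -1129/512 | -2257/1024 -141/64 -35/16 -17/8 -2 -1 0 } so -4515/2048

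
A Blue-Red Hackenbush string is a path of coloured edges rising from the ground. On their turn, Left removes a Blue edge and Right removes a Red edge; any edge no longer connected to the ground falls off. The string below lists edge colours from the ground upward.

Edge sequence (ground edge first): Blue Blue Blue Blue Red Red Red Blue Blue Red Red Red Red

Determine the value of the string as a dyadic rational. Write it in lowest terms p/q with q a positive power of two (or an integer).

v(B) = { 0 | — } = 1
v(BB) = { 0 1 | — } = 2
v(BBB) = { 0 1 2 | — } = 3
v(BBBB) = { 0 1 2 3 | — } = 4
v(BBBBR) = { 0 1 2 3 | 4 } = 7/2
v(BBBBRR) = { 0 1 2 3 | 7/2 4 } = 13/4
v(BBBBRRR) = { 0 1 2 3 | 13/4 7/2 4 } = 25/8
v(BBBBRRRB) = { 0 1 2 3 25/8 | 13/4 7/2 4 } = 51/16
v(BBBBRRRBB) = { 0 1 2 3 25/8 51/16 | 13/4 7/2 4 } = 103/32
v(BBBBRRRBBR) = { 0 1 2 3 25/8 51/16 | 103/32 13/4 7/2 4 } = 205/64
v(BBBBRRRBBRR) = { 0 1 2 3 25/8 51/16 | 205/64 103/32 13/4 7/2 4 } = 409/128
v(BBBBRRRBBRRR) = { 0 1 2 3 25/8 51/16 | 409/128 205/64 103/32 13/4 7/2 4 } = 817/256
v(BBBBRRRBBRRRR) = { 0 1 2 3 25/8 51/16 | 817/256 409/128 205/64 103/32 13/4 7/2 4 } = 1633/512

1633/512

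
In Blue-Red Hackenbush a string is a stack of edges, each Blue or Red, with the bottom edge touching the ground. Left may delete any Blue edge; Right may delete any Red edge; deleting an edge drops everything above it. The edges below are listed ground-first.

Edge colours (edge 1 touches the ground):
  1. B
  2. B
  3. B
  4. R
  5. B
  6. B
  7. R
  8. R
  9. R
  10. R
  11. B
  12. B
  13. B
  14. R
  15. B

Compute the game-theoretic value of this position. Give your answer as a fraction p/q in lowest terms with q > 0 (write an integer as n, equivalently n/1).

11323/4096

edge 1 of 15 (B): { 0 |  } gives 1
edge 2 of 15 (B): { 0 1 |  } gives 2
edge 3 of 15 (B): { 0 1 2 |  } gives 3
edge 4 of 15 (R): { 0 1 2 | 3 } gives 5/2
edge 5 of 15 (B): { 0 1 2 5/2 | 3 } gives 11/4
edge 6 of 15 (B): { 0 1 2 5/2 11/4 | 3 } gives 23/8
edge 7 of 15 (R): { 0 1 2 5/2 11/4 | 23/8 3 } gives 45/16
edge 8 of 15 (R): { 0 1 2 5/2 11/4 | 45/16 23/8 3 } gives 89/32
edge 9 of 15 (R): { 0 1 2 5/2 11/4 | 89/32 45/16 23/8 3 } gives 177/64
edge 10 of 15 (R): { 0 1 2 5/2 11/4 | 177/64 89/32 45/16 23/8 3 } gives 353/128
edge 11 of 15 (B): { 0 1 2 5/2 11/4 353/128 | 177/64 89/32 45/16 23/8 3 } gives 707/256
edge 12 of 15 (B): { 0 1 2 5/2 11/4 353/128 707/256 | 177/64 89/32 45/16 23/8 3 } gives 1415/512
edge 13 of 15 (B): { 0 1 2 5/2 11/4 353/128 707/256 1415/512 | 177/64 89/32 45/16 23/8 3 } gives 2831/1024
edge 14 of 15 (R): { 0 1 2 5/2 11/4 353/128 707/256 1415/512 | 2831/1024 177/64 89/32 45/16 23/8 3 } gives 5661/2048
edge 15 of 15 (B): { 0 1 2 5/2 11/4 353/128 707/256 1415/512 5661/2048 | 2831/1024 177/64 89/32 45/16 23/8 3 } gives 11323/4096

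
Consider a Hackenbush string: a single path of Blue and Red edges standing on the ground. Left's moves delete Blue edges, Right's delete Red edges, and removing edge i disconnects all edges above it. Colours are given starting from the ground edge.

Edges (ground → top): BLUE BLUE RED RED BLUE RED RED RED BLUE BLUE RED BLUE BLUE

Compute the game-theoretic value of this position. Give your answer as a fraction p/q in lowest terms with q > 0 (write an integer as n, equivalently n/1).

step 1: add BLUE to get B; options L={ 0 } R={  } gives 1
step 2: add BLUE to get BB; options L={ 0, 1 } R={  } gives 2
step 3: add RED to get BBR; options L={ 0, 1 } R={ 2 } gives 3/2
step 4: add RED to get BBRR; options L={ 0, 1 } R={ 3/2, 2 } gives 5/4
step 5: add BLUE to get BBRRB; options L={ 0, 1, 5/4 } R={ 3/2, 2 } gives 11/8
step 6: add RED to get BBRRBR; options L={ 0, 1, 5/4 } R={ 11/8, 3/2, 2 } gives 21/16
step 7: add RED to get BBRRBRR; options L={ 0, 1, 5/4 } R={ 21/16, 11/8, 3/2, 2 } gives 41/32
step 8: add RED to get BBRRBRRR; options L={ 0, 1, 5/4 } R={ 41/32, 21/16, 11/8, 3/2, 2 } gives 81/64
step 9: add BLUE to get BBRRBRRRB; options L={ 0, 1, 5/4, 81/64 } R={ 41/32, 21/16, 11/8, 3/2, 2 } gives 163/128
step 10: add BLUE to get BBRRBRRRBB; options L={ 0, 1, 5/4, 81/64, 163/128 } R={ 41/32, 21/16, 11/8, 3/2, 2 } gives 327/256
step 11: add RED to get BBRRBRRRBBR; options L={ 0, 1, 5/4, 81/64, 163/128 } R={ 327/256, 41/32, 21/16, 11/8, 3/2, 2 } gives 653/512
step 12: add BLUE to get BBRRBRRRBBRB; options L={ 0, 1, 5/4, 81/64, 163/128, 653/512 } R={ 327/256, 41/32, 21/16, 11/8, 3/2, 2 } gives 1307/1024
step 13: add BLUE to get BBRRBRRRBBRBB; options L={ 0, 1, 5/4, 81/64, 163/128, 653/512, 1307/1024 } R={ 327/256, 41/32, 21/16, 11/8, 3/2, 2 } gives 2615/2048

2615/2048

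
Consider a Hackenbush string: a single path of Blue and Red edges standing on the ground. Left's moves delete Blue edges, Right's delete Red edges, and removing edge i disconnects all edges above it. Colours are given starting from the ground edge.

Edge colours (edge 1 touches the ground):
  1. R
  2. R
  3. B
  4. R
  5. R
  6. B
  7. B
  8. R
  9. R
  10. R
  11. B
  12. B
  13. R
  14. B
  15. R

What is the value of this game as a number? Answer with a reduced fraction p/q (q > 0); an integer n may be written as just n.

Recurse on prefixes of the 15-edge string R R B R R B B R R R B B R B R:
G(R) = {  | 0 } gives -1
G(RR) = {  | -1; 0 } gives -2
G(RRB) = { -2 | -1; 0 } gives -3/2
G(RRBR) = { -2 | -3/2; -1; 0 } gives -7/4
G(RRBRR) = { -2 | -7/4; -3/2; -1; 0 } gives -15/8
G(RRBRRB) = { -2; -15/8 | -7/4; -3/2; -1; 0 } gives -29/16
G(RRBRRBB) = { -2; -15/8; -29/16 | -7/4; -3/2; -1; 0 } gives -57/32
G(RRBRRBBR) = { -2; -15/8; -29/16 | -57/32; -7/4; -3/2; -1; 0 } gives -115/64
G(RRBRRBBRR) = { -2; -15/8; -29/16 | -115/64; -57/32; -7/4; -3/2; -1; 0 } gives -231/128
G(RRBRRBBRRR) = { -2; -15/8; -29/16 | -231/128; -115/64; -57/32; -7/4; -3/2; -1; 0 } gives -463/256
G(RRBRRBBRRRB) = { -2; -15/8; -29/16; -463/256 | -231/128; -115/64; -57/32; -7/4; -3/2; -1; 0 } gives -925/512
G(RRBRRBBRRRBB) = { -2; -15/8; -29/16; -463/256; -925/512 | -231/128; -115/64; -57/32; -7/4; -3/2; -1; 0 } gives -1849/1024
G(RRBRRBBRRRBBR) = { -2; -15/8; -29/16; -463/256; -925/512 | -1849/1024; -231/128; -115/64; -57/32; -7/4; -3/2; -1; 0 } gives -3699/2048
G(RRBRRBBRRRBBRB) = { -2; -15/8; -29/16; -463/256; -925/512; -3699/2048 | -1849/1024; -231/128; -115/64; -57/32; -7/4; -3/2; -1; 0 } gives -7397/4096
G(RRBRRBBRRRBBRBR) = { -2; -15/8; -29/16; -463/256; -925/512; -3699/2048 | -7397/4096; -1849/1024; -231/128; -115/64; -57/32; -7/4; -3/2; -1; 0 } gives -14795/8192

-14795/8192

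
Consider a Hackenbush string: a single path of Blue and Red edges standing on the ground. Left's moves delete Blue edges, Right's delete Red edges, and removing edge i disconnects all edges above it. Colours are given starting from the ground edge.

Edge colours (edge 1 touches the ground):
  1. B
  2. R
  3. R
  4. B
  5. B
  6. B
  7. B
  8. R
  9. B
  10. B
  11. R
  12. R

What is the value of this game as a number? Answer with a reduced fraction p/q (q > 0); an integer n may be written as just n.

985/2048

Prefix values for B R R B B B B R B B R R via {L|R} + simplicity:
v_1 [B]  L=[0]  R=[—]  — 1
v_2 [BR]  L=[0]  R=[1]  — 1/2
v_3 [BRR]  L=[0]  R=[1/2, 1]  — 1/4
v_4 [BRRB]  L=[0, 1/4]  R=[1/2, 1]  — 3/8
v_5 [BRRBB]  L=[0, 1/4, 3/8]  R=[1/2, 1]  — 7/16
v_6 [BRRBBB]  L=[0, 1/4, 3/8, 7/16]  R=[1/2, 1]  — 15/32
v_7 [BRRBBBB]  L=[0, 1/4, 3/8, 7/16, 15/32]  R=[1/2, 1]  — 31/64
v_8 [BRRBBBBR]  L=[0, 1/4, 3/8, 7/16, 15/32]  R=[31/64, 1/2, 1]  — 61/128
v_9 [BRRBBBBRB]  L=[0, 1/4, 3/8, 7/16, 15/32, 61/128]  R=[31/64, 1/2, 1]  — 123/256
v_10 [BRRBBBBRBB]  L=[0, 1/4, 3/8, 7/16, 15/32, 61/128, 123/256]  R=[31/64, 1/2, 1]  — 247/512
v_11 [BRRBBBBRBBR]  L=[0, 1/4, 3/8, 7/16, 15/32, 61/128, 123/256]  R=[247/512, 31/64, 1/2, 1]  — 493/1024
v_12 [BRRBBBBRBBRR]  L=[0, 1/4, 3/8, 7/16, 15/32, 61/128, 123/256]  R=[493/1024, 247/512, 31/64, 1/2, 1]  — 985/2048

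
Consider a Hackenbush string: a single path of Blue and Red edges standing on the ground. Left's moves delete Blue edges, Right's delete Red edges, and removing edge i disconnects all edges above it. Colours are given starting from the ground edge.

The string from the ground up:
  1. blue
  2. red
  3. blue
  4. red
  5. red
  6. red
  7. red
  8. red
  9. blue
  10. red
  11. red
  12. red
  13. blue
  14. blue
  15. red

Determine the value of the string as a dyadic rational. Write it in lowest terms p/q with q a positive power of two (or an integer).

value_1 [b]  L=[0]  R=[none]  -> 1
value_2 [br]  L=[0]  R=[1]  -> 1/2
value_3 [brb]  L=[0,1/2]  R=[1]  -> 3/4
value_4 [brbr]  L=[0,1/2]  R=[3/4,1]  -> 5/8
value_5 [brbrr]  L=[0,1/2]  R=[5/8,3/4,1]  -> 9/16
value_6 [brbrrr]  L=[0,1/2]  R=[9/16,5/8,3/4,1]  -> 17/32
value_7 [brbrrrr]  L=[0,1/2]  R=[17/32,9/16,5/8,3/4,1]  -> 33/64
value_8 [brbrrrrr]  L=[0,1/2]  R=[33/64,17/32,9/16,5/8,3/4,1]  -> 65/128
value_9 [brbrrrrrb]  L=[0,1/2,65/128]  R=[33/64,17/32,9/16,5/8,3/4,1]  -> 131/256
value_10 [brbrrrrrbr]  L=[0,1/2,65/128]  R=[131/256,33/64,17/32,9/16,5/8,3/4,1]  -> 261/512
value_11 [brbrrrrrbrr]  L=[0,1/2,65/128]  R=[261/512,131/256,33/64,17/32,9/16,5/8,3/4,1]  -> 521/1024
value_12 [brbrrrrrbrrr]  L=[0,1/2,65/128]  R=[521/1024,261/512,131/256,33/64,17/32,9/16,5/8,3/4,1]  -> 1041/2048
value_13 [brbrrrrrbrrrb]  L=[0,1/2,65/128,1041/2048]  R=[521/1024,261/512,131/256,33/64,17/32,9/16,5/8,3/4,1]  -> 2083/4096
value_14 [brbrrrrrbrrrbb]  L=[0,1/2,65/128,1041/2048,2083/4096]  R=[521/1024,261/512,131/256,33/64,17/32,9/16,5/8,3/4,1]  -> 4167/8192
value_15 [brbrrrrrbrrrbbr]  L=[0,1/2,65/128,1041/2048,2083/4096]  R=[4167/8192,521/1024,261/512,131/256,33/64,17/32,9/16,5/8,3/4,1]  -> 8333/16384

8333/16384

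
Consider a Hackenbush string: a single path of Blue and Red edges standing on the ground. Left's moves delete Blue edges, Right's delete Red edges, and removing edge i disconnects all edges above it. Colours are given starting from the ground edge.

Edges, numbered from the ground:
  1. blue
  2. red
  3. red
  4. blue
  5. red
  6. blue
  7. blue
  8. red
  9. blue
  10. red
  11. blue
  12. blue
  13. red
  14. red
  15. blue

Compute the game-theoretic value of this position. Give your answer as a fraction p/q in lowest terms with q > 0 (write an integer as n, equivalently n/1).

Recurse on prefixes of the 15-edge string blue red red blue red blue blue red blue red blue blue red red blue:
edge 1 of 15 (blue): { 0 |  } gives 1
edge 2 of 15 (red): { 0 | 1 } gives 1/2
edge 3 of 15 (red): { 0 | 1/2,1 } gives 1/4
edge 4 of 15 (blue): { 0,1/4 | 1/2,1 } gives 3/8
edge 5 of 15 (red): { 0,1/4 | 3/8,1/2,1 } gives 5/16
edge 6 of 15 (blue): { 0,1/4,5/16 | 3/8,1/2,1 } gives 11/32
edge 7 of 15 (blue): { 0,1/4,5/16,11/32 | 3/8,1/2,1 } gives 23/64
edge 8 of 15 (red): { 0,1/4,5/16,11/32 | 23/64,3/8,1/2,1 } gives 45/128
edge 9 of 15 (blue): { 0,1/4,5/16,11/32,45/128 | 23/64,3/8,1/2,1 } gives 91/256
edge 10 of 15 (red): { 0,1/4,5/16,11/32,45/128 | 91/256,23/64,3/8,1/2,1 } gives 181/512
edge 11 of 15 (blue): { 0,1/4,5/16,11/32,45/128,181/512 | 91/256,23/64,3/8,1/2,1 } gives 363/1024
edge 12 of 15 (blue): { 0,1/4,5/16,11/32,45/128,181/512,363/1024 | 91/256,23/64,3/8,1/2,1 } gives 727/2048
edge 13 of 15 (red): { 0,1/4,5/16,11/32,45/128,181/512,363/1024 | 727/2048,91/256,23/64,3/8,1/2,1 } gives 1453/4096
edge 14 of 15 (red): { 0,1/4,5/16,11/32,45/128,181/512,363/1024 | 1453/4096,727/2048,91/256,23/64,3/8,1/2,1 } gives 2905/8192
edge 15 of 15 (blue): { 0,1/4,5/16,11/32,45/128,181/512,363/1024,2905/8192 | 1453/4096,727/2048,91/256,23/64,3/8,1/2,1 } gives 5811/16384

5811/16384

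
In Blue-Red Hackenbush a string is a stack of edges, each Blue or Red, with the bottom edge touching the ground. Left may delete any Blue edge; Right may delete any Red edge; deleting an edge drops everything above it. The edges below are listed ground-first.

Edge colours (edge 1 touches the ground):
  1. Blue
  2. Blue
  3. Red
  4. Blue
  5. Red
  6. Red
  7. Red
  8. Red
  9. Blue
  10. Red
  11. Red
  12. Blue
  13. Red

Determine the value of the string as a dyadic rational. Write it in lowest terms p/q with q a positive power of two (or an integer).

3109/2048

B: Left { 0 }, Right { (no moves) } ⇒ simplest 1
BB: Left { 0, 1 }, Right { (no moves) } ⇒ simplest 2
BBR: Left { 0, 1 }, Right { 2 } ⇒ simplest 3/2
BBRB: Left { 0, 1, 3/2 }, Right { 2 } ⇒ simplest 7/4
BBRBR: Left { 0, 1, 3/2 }, Right { 7/4, 2 } ⇒ simplest 13/8
BBRBRR: Left { 0, 1, 3/2 }, Right { 13/8, 7/4, 2 } ⇒ simplest 25/16
BBRBRRR: Left { 0, 1, 3/2 }, Right { 25/16, 13/8, 7/4, 2 } ⇒ simplest 49/32
BBRBRRRR: Left { 0, 1, 3/2 }, Right { 49/32, 25/16, 13/8, 7/4, 2 } ⇒ simplest 97/64
BBRBRRRRB: Left { 0, 1, 3/2, 97/64 }, Right { 49/32, 25/16, 13/8, 7/4, 2 } ⇒ simplest 195/128
BBRBRRRRBR: Left { 0, 1, 3/2, 97/64 }, Right { 195/128, 49/32, 25/16, 13/8, 7/4, 2 } ⇒ simplest 389/256
BBRBRRRRBRR: Left { 0, 1, 3/2, 97/64 }, Right { 389/256, 195/128, 49/32, 25/16, 13/8, 7/4, 2 } ⇒ simplest 777/512
BBRBRRRRBRRB: Left { 0, 1, 3/2, 97/64, 777/512 }, Right { 389/256, 195/128, 49/32, 25/16, 13/8, 7/4, 2 } ⇒ simplest 1555/1024
BBRBRRRRBRRBR: Left { 0, 1, 3/2, 97/64, 777/512 }, Right { 1555/1024, 389/256, 195/128, 49/32, 25/16, 13/8, 7/4, 2 } ⇒ simplest 3109/2048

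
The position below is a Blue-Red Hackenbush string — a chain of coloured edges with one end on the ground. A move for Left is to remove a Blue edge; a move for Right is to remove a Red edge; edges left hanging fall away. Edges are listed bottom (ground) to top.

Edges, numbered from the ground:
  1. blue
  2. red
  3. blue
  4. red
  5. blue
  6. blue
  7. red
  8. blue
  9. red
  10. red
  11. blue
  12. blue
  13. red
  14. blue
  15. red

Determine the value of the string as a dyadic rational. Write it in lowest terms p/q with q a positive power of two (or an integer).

11573/16384

Build v(s[:k]) for k = 1..15, string s = blue red blue red blue blue red blue red red blue blue red blue red.
v(b) = { 0 | · } ⇒ 1
v(br) = { 0 | 1 } ⇒ 1/2
v(brb) = { 0,1/2 | 1 } ⇒ 3/4
v(brbr) = { 0,1/2 | 3/4,1 } ⇒ 5/8
v(brbrb) = { 0,1/2,5/8 | 3/4,1 } ⇒ 11/16
v(brbrbb) = { 0,1/2,5/8,11/16 | 3/4,1 } ⇒ 23/32
v(brbrbbr) = { 0,1/2,5/8,11/16 | 23/32,3/4,1 } ⇒ 45/64
v(brbrbbrb) = { 0,1/2,5/8,11/16,45/64 | 23/32,3/4,1 } ⇒ 91/128
v(brbrbbrbr) = { 0,1/2,5/8,11/16,45/64 | 91/128,23/32,3/4,1 } ⇒ 181/256
v(brbrbbrbrr) = { 0,1/2,5/8,11/16,45/64 | 181/256,91/128,23/32,3/4,1 } ⇒ 361/512
v(brbrbbrbrrb) = { 0,1/2,5/8,11/16,45/64,361/512 | 181/256,91/128,23/32,3/4,1 } ⇒ 723/1024
v(brbrbbrbrrbb) = { 0,1/2,5/8,11/16,45/64,361/512,723/1024 | 181/256,91/128,23/32,3/4,1 } ⇒ 1447/2048
v(brbrbbrbrrbbr) = { 0,1/2,5/8,11/16,45/64,361/512,723/1024 | 1447/2048,181/256,91/128,23/32,3/4,1 } ⇒ 2893/4096
v(brbrbbrbrrbbrb) = { 0,1/2,5/8,11/16,45/64,361/512,723/1024,2893/4096 | 1447/2048,181/256,91/128,23/32,3/4,1 } ⇒ 5787/8192
v(brbrbbrbrrbbrbr) = { 0,1/2,5/8,11/16,45/64,361/512,723/1024,2893/4096 | 5787/8192,1447/2048,181/256,91/128,23/32,3/4,1 } ⇒ 11573/16384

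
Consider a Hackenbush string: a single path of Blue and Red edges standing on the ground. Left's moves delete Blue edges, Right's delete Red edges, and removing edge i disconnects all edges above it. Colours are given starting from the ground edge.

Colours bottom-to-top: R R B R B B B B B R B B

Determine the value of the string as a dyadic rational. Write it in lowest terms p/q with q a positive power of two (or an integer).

Recurse on prefixes of the 12-edge string R R B R B B B B B R B B:
1 of 12 · R · max L −∞ · min R 0 — -1
2 of 12 · RR · max L −∞ · min R -1 — -2
3 of 12 · RRB · max L -2 · min R -1 — -3/2
4 of 12 · RRBR · max L -2 · min R -3/2 — -7/4
5 of 12 · RRBRB · max L -7/4 · min R -3/2 — -13/8
6 of 12 · RRBRBB · max L -13/8 · min R -3/2 — -25/16
7 of 12 · RRBRBBB · max L -25/16 · min R -3/2 — -49/32
8 of 12 · RRBRBBBB · max L -49/32 · min R -3/2 — -97/64
9 of 12 · RRBRBBBBB · max L -97/64 · min R -3/2 — -193/128
10 of 12 · RRBRBBBBBR · max L -97/64 · min R -193/128 — -387/256
11 of 12 · RRBRBBBBBRB · max L -387/256 · min R -193/128 — -773/512
12 of 12 · RRBRBBBBBRBB · max L -773/512 · min R -193/128 — -1545/1024

-1545/1024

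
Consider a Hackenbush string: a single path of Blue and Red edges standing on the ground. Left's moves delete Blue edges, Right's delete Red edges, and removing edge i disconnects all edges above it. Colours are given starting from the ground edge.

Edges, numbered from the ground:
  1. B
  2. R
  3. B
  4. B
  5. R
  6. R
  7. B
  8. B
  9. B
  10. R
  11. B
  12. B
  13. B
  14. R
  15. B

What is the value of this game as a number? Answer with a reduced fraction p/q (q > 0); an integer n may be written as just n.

Build G(s[:k]) for k = 1..15, string s = B R B B R R B B B R B B B R B.
B: Left { 0 }, Right { none } => simplest 1
BR: Left { 0 }, Right { 1 } => simplest 1/2
BRB: Left { 0 1/2 }, Right { 1 } => simplest 3/4
BRBB: Left { 0 1/2 3/4 }, Right { 1 } => simplest 7/8
BRBBR: Left { 0 1/2 3/4 }, Right { 7/8 1 } => simplest 13/16
BRBBRR: Left { 0 1/2 3/4 }, Right { 13/16 7/8 1 } => simplest 25/32
BRBBRRB: Left { 0 1/2 3/4 25/32 }, Right { 13/16 7/8 1 } => simplest 51/64
BRBBRRBB: Left { 0 1/2 3/4 25/32 51/64 }, Right { 13/16 7/8 1 } => simplest 103/128
BRBBRRBBB: Left { 0 1/2 3/4 25/32 51/64 103/128 }, Right { 13/16 7/8 1 } => simplest 207/256
BRBBRRBBBR: Left { 0 1/2 3/4 25/32 51/64 103/128 }, Right { 207/256 13/16 7/8 1 } => simplest 413/512
BRBBRRBBBRB: Left { 0 1/2 3/4 25/32 51/64 103/128 413/512 }, Right { 207/256 13/16 7/8 1 } => simplest 827/1024
BRBBRRBBBRBB: Left { 0 1/2 3/4 25/32 51/64 103/128 413/512 827/1024 }, Right { 207/256 13/16 7/8 1 } => simplest 1655/2048
BRBBRRBBBRBBB: Left { 0 1/2 3/4 25/32 51/64 103/128 413/512 827/1024 1655/2048 }, Right { 207/256 13/16 7/8 1 } => simplest 3311/4096
BRBBRRBBBRBBBR: Left { 0 1/2 3/4 25/32 51/64 103/128 413/512 827/1024 1655/2048 }, Right { 3311/4096 207/256 13/16 7/8 1 } => simplest 6621/8192
BRBBRRBBBRBBBRB: Left { 0 1/2 3/4 25/32 51/64 103/128 413/512 827/1024 1655/2048 6621/8192 }, Right { 3311/4096 207/256 13/16 7/8 1 } => simplest 13243/16384

13243/16384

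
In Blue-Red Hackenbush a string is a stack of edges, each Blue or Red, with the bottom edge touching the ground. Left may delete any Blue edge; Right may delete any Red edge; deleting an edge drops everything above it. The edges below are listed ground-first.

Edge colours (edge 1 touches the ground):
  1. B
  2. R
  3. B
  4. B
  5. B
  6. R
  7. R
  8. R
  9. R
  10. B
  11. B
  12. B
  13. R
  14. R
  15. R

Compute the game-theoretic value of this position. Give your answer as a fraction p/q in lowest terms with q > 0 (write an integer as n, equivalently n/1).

G(B) = { 0 | none } → 1
G(BR) = { 0 | 1 } → 1/2
G(BRB) = { 0; 1/2 | 1 } → 3/4
G(BRBB) = { 0; 1/2; 3/4 | 1 } → 7/8
G(BRBBB) = { 0; 1/2; 3/4; 7/8 | 1 } → 15/16
G(BRBBBR) = { 0; 1/2; 3/4; 7/8 | 15/16; 1 } → 29/32
G(BRBBBRR) = { 0; 1/2; 3/4; 7/8 | 29/32; 15/16; 1 } → 57/64
G(BRBBBRRR) = { 0; 1/2; 3/4; 7/8 | 57/64; 29/32; 15/16; 1 } → 113/128
G(BRBBBRRRR) = { 0; 1/2; 3/4; 7/8 | 113/128; 57/64; 29/32; 15/16; 1 } → 225/256
G(BRBBBRRRRB) = { 0; 1/2; 3/4; 7/8; 225/256 | 113/128; 57/64; 29/32; 15/16; 1 } → 451/512
G(BRBBBRRRRBB) = { 0; 1/2; 3/4; 7/8; 225/256; 451/512 | 113/128; 57/64; 29/32; 15/16; 1 } → 903/1024
G(BRBBBRRRRBBB) = { 0; 1/2; 3/4; 7/8; 225/256; 451/512; 903/1024 | 113/128; 57/64; 29/32; 15/16; 1 } → 1807/2048
G(BRBBBRRRRBBBR) = { 0; 1/2; 3/4; 7/8; 225/256; 451/512; 903/1024 | 1807/2048; 113/128; 57/64; 29/32; 15/16; 1 } → 3613/4096
G(BRBBBRRRRBBBRR) = { 0; 1/2; 3/4; 7/8; 225/256; 451/512; 903/1024 | 3613/4096; 1807/2048; 113/128; 57/64; 29/32; 15/16; 1 } → 7225/8192
G(BRBBBRRRRBBBRRR) = { 0; 1/2; 3/4; 7/8; 225/256; 451/512; 903/1024 | 7225/8192; 3613/4096; 1807/2048; 113/128; 57/64; 29/32; 15/16; 1 } → 14449/16384

14449/16384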